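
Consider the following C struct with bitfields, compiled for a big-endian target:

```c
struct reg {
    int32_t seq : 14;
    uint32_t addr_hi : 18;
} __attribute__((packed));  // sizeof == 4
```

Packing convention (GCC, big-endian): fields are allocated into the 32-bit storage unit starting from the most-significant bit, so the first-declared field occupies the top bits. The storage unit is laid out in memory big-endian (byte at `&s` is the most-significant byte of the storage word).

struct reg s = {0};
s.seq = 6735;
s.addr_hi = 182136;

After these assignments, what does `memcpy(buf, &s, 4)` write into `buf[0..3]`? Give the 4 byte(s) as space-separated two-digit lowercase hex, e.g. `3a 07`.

seq:14 = 6735 → 0x1a4f << 18 → word 0x693c0000
addr_hi:18 = 182136 → 0x2c778 << 0 → word 0x693ec778
word = 0x693ec778 → big-endian bytes:
  [0]=0x69  [1]=0x3e  [2]=0xc7  [3]=0x78

69 3e c7 78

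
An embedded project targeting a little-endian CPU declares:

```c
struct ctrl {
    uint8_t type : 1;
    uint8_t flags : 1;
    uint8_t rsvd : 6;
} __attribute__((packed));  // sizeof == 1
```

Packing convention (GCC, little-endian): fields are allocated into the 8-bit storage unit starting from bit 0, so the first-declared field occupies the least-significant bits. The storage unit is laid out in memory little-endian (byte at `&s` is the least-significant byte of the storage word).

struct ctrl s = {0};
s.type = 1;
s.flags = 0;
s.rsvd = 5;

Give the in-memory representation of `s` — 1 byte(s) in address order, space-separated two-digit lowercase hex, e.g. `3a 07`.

[0+:1] type=1 & 0x1 = 0x1; word=0x01
[1+:1] flags=0 & 0x1 = 0x0; word=0x01
[2+:6] rsvd=5 & 0x3f = 0x5; word=0x15
word = 0x15 → little-endian bytes:
  [0]=0x15

15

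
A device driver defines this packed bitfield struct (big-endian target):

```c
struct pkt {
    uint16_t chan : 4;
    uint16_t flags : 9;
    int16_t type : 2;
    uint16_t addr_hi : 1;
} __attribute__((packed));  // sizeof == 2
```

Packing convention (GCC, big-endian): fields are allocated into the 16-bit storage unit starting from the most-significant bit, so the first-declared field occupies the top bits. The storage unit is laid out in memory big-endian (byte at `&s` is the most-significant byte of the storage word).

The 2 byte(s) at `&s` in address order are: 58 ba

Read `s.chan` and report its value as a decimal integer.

[0]=0x58 [1]=0xba (big-endian) → word 0x58ba
chan [12+:4] = (word>>12) & 0xf = 5  ←
flags [3+:9] = (word>>3) & 0x1ff = 279
type [1+:2] = (word>>1) & 0x3 = 1
addr_hi [0+:1] = (word>>0) & 0x1 = 0

5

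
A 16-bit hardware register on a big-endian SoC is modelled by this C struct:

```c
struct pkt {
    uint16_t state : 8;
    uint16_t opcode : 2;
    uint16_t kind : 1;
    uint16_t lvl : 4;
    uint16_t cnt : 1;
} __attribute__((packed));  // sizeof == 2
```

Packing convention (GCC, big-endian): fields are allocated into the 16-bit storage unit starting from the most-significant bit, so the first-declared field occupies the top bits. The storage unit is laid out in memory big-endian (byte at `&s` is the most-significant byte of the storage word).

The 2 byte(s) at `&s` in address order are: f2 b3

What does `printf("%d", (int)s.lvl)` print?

9

[0]=0xf2 [1]=0xb3 (big-endian) → word 0xf2b3
state [8+:8] = (word>>8) & 0xff = 242
opcode [6+:2] = (word>>6) & 0x3 = 2
kind [5+:1] = (word>>5) & 0x1 = 1
lvl [1+:4] = (word>>1) & 0xf = 9  ←
cnt [0+:1] = (word>>0) & 0x1 = 1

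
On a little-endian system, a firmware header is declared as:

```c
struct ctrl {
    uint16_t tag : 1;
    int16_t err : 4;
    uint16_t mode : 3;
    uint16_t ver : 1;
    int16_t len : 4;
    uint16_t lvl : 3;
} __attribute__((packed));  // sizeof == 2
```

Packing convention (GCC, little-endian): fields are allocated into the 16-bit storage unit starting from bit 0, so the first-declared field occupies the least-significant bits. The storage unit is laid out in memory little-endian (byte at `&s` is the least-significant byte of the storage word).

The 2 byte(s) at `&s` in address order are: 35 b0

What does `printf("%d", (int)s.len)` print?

[0]=0x35 [1]=0xb0 (little-endian) → word 0xb035
tag [0+:1] = (word>>0) & 0x1 = 1
err [1+:4] = (word>>1) & 0xf = 10
mode [5+:3] = (word>>5) & 0x7 = 1
ver [8+:1] = (word>>8) & 0x1 = 0
len [9+:4] = (word>>9) & 0xf = 8  ←
lvl [13+:3] = (word>>13) & 0x7 = 5
len signed 4b, MSB=1: 8 - 16 = -8

-8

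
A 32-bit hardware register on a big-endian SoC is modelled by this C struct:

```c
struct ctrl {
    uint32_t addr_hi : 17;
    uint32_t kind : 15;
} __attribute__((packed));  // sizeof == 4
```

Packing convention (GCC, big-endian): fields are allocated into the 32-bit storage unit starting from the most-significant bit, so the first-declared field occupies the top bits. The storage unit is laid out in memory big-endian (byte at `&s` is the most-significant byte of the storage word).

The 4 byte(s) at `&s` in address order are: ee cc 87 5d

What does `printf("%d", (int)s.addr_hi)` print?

[0]=0xee [1]=0xcc [2]=0x87 [3]=0x5d (big-endian) → word 0xeecc875d
addr_hi [15+:17] = (word>>15) & 0x1ffff = 122265  ←
kind [0+:15] = (word>>0) & 0x7fff = 1885

122265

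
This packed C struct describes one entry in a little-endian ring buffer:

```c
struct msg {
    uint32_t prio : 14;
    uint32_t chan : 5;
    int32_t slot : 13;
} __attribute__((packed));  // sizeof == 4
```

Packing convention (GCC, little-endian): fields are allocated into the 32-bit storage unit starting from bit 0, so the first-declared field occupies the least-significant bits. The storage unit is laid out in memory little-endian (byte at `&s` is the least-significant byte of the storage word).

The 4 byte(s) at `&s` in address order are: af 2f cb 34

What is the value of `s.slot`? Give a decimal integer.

[0]=0xaf [1]=0x2f [2]=0xcb [3]=0x34 (little-endian) → word 0x34cb2faf
prio:14 @ bit 0 → (0x34cb2faf>>0)&0x3fff = 0x2faf
chan:5 @ bit 14 → (0x34cb2faf>>14)&0x1f = 0xc
slot:13 @ bit 19 → (0x34cb2faf>>19)&0x1fff = 0x699  ←
slot signed 13b, MSB=0: value = 1689

1689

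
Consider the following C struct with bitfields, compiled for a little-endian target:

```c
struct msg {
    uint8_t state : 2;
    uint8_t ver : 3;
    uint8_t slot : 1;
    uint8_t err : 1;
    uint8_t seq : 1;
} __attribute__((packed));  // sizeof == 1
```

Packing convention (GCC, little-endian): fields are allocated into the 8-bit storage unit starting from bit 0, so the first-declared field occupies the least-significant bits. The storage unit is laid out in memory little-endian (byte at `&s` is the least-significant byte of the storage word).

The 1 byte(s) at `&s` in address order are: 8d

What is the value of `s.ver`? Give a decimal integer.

3

[0]=0x8d (little-endian) → word 0x8d
state [0+:2] = (word>>0) & 0x3 = 1
ver [2+:3] = (word>>2) & 0x7 = 3  ←
slot [5+:1] = (word>>5) & 0x1 = 0
err [6+:1] = (word>>6) & 0x1 = 0
seq [7+:1] = (word>>7) & 0x1 = 1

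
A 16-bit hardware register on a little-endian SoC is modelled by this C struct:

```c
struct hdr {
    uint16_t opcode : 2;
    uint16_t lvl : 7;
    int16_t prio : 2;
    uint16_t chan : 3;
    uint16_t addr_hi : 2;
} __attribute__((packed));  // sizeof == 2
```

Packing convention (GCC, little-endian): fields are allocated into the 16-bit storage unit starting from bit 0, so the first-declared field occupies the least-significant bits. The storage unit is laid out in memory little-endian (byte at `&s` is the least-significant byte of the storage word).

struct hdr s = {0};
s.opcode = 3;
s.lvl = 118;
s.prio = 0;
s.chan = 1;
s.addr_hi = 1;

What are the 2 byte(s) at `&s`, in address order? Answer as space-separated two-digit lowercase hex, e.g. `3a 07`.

[0+:2] opcode=3 & 0x3 = 0x3; word=0x0003
[2+:7] lvl=118 & 0x7f = 0x76; word=0x01db
[9+:2] prio=0 & 0x3 = 0x0; word=0x01db
[11+:3] chan=1 & 0x7 = 0x1; word=0x09db
[14+:2] addr_hi=1 & 0x3 = 0x1; word=0x49db
word = 0x49db → little-endian bytes:
  [0]=0xdb  [1]=0x49

db 49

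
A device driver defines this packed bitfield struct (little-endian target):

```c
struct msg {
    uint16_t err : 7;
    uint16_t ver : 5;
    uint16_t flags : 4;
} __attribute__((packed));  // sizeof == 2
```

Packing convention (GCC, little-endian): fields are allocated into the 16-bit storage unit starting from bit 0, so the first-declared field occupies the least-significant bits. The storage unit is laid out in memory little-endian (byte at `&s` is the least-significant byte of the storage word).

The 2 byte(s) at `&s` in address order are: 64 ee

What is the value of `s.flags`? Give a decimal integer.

[0]=0x64 [1]=0xee (little-endian) → word 0xee64
err:7 @ bit 0 → (0xee64>>0)&0x7f = 0x64
ver:5 @ bit 7 → (0xee64>>7)&0x1f = 0x1c
flags:4 @ bit 12 → (0xee64>>12)&0xf = 0xe  ←

14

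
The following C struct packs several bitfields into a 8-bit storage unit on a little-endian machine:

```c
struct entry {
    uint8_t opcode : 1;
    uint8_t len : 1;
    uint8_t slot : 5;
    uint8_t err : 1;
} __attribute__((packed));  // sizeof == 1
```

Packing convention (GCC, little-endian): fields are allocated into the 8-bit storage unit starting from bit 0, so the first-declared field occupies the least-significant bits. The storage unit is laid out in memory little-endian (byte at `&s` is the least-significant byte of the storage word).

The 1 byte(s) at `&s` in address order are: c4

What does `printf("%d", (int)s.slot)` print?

17

[0]=0xc4 (little-endian) → word 0xc4
opcode:1 @ bit 0 → (0xc4>>0)&0x1 = 0x0
len:1 @ bit 1 → (0xc4>>1)&0x1 = 0x0
slot:5 @ bit 2 → (0xc4>>2)&0x1f = 0x11  ←
err:1 @ bit 7 → (0xc4>>7)&0x1 = 0x1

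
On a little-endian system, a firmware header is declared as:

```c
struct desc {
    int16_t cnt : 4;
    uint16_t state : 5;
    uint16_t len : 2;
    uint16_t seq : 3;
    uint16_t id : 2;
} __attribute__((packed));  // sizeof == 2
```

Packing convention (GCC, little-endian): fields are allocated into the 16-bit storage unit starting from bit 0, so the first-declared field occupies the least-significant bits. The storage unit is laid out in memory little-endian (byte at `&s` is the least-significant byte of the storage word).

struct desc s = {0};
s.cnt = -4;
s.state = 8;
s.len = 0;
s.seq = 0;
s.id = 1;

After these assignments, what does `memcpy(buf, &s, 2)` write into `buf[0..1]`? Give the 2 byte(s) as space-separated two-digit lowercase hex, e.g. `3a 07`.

cnt:4 = -4 → 0xc << 0 → word 0x000c
state:5 = 8 → 0x8 << 4 → word 0x008c
len:2 = 0 → 0x0 << 9 → word 0x008c
seq:3 = 0 → 0x0 << 11 → word 0x008c
id:2 = 1 → 0x1 << 14 → word 0x408c
word = 0x408c → little-endian bytes:
  [0]=0x8c  [1]=0x40

8c 40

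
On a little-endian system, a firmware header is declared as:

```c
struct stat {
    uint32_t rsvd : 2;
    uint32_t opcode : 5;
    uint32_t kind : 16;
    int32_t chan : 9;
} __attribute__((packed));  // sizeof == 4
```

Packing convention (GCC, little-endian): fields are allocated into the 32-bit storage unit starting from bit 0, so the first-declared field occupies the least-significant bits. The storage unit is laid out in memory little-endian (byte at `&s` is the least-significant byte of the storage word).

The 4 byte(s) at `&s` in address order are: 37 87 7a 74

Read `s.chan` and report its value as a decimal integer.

232

[0]=0x37 [1]=0x87 [2]=0x7a [3]=0x74 (little-endian) → word 0x747a8737
rsvd:2 @ bit 0 → (0x747a8737>>0)&0x3 = 0x3
opcode:5 @ bit 2 → (0x747a8737>>2)&0x1f = 0xd
kind:16 @ bit 7 → (0x747a8737>>7)&0xffff = 0xf50e
chan:9 @ bit 23 → (0x747a8737>>23)&0x1ff = 0xe8  ←
chan signed 9b, MSB=0: value = 232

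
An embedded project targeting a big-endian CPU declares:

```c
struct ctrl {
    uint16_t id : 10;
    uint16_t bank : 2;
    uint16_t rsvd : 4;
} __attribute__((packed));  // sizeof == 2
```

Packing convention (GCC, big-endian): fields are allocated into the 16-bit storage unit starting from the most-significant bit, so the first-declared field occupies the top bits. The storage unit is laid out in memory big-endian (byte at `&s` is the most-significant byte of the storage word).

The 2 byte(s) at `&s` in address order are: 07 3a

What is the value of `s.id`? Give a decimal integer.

28

[0]=0x07 [1]=0x3a (big-endian) → word 0x073a
id [6+:10] = (word>>6) & 0x3ff = 28  ←
bank [4+:2] = (word>>4) & 0x3 = 3
rsvd [0+:4] = (word>>0) & 0xf = 10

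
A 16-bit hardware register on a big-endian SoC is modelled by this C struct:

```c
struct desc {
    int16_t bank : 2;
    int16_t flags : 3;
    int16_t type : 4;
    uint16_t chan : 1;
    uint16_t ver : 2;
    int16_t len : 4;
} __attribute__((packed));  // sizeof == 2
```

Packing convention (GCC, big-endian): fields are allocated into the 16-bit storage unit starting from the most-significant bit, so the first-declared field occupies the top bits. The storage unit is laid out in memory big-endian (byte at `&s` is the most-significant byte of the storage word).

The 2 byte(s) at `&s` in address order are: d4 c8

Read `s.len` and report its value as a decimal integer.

-8

[0]=0xd4 [1]=0xc8 (big-endian) → word 0xd4c8
bank [14+:2] = (word>>14) & 0x3 = 3
flags [11+:3] = (word>>11) & 0x7 = 2
type [7+:4] = (word>>7) & 0xf = 9
chan [6+:1] = (word>>6) & 0x1 = 1
ver [4+:2] = (word>>4) & 0x3 = 0
len [0+:4] = (word>>0) & 0xf = 8  ←
len signed 4b, MSB=1: 8 - 16 = -8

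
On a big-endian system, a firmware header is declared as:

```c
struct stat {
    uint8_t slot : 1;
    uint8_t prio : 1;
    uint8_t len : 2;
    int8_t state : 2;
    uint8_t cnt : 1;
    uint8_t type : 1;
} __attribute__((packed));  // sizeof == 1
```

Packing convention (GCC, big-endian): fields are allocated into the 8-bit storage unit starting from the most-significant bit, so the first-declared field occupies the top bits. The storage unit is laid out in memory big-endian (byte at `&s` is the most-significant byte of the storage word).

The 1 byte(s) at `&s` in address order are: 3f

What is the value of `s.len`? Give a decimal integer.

3

[0]=0x3f (big-endian) → word 0x3f
slot [7+:1] = (word>>7) & 0x1 = 0
prio [6+:1] = (word>>6) & 0x1 = 0
len [4+:2] = (word>>4) & 0x3 = 3  ←
state [2+:2] = (word>>2) & 0x3 = 3
cnt [1+:1] = (word>>1) & 0x1 = 1
type [0+:1] = (word>>0) & 0x1 = 1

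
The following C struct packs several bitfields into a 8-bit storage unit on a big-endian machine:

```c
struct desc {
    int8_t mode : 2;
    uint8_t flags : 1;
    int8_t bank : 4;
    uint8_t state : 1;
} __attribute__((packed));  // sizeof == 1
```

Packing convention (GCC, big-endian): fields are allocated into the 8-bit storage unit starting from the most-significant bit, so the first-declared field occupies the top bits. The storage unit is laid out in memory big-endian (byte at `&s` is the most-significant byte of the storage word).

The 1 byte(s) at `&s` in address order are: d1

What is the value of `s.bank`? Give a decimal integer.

-8

[0]=0xd1 (big-endian) → word 0xd1
mode:2 @ bit 6 → (0xd1>>6)&0x3 = 0x3
flags:1 @ bit 5 → (0xd1>>5)&0x1 = 0x0
bank:4 @ bit 1 → (0xd1>>1)&0xf = 0x8  ←
state:1 @ bit 0 → (0xd1>>0)&0x1 = 0x1
bank signed 4b, MSB=1: 8 - 16 = -8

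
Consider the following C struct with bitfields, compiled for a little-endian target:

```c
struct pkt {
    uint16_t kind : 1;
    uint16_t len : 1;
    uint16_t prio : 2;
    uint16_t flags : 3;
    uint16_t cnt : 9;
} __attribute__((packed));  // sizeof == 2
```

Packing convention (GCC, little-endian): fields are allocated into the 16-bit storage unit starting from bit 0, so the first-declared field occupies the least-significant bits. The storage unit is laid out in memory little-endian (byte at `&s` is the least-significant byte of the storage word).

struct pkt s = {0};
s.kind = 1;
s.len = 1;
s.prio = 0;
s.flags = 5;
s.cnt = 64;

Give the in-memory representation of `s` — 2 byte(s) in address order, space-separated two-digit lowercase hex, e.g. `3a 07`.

[0+:1] kind=1 & 0x1 = 0x1; word=0x0001
[1+:1] len=1 & 0x1 = 0x1; word=0x0003
[2+:2] prio=0 & 0x3 = 0x0; word=0x0003
[4+:3] flags=5 & 0x7 = 0x5; word=0x0053
[7+:9] cnt=64 & 0x1ff = 0x40; word=0x2053
word = 0x2053 → little-endian bytes:
  [0]=0x53  [1]=0x20

53 20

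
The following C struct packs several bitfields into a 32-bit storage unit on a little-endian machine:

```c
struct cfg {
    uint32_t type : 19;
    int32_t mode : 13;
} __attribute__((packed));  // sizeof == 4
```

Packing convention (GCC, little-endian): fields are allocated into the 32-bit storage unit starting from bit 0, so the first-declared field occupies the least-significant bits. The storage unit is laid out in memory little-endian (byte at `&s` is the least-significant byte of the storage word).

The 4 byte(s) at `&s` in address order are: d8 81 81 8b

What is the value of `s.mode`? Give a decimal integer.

-3728

[0]=0xd8 [1]=0x81 [2]=0x81 [3]=0x8b (little-endian) → word 0x8b8181d8
type:19 @ bit 0 → (0x8b8181d8>>0)&0x7ffff = 0x181d8
mode:13 @ bit 19 → (0x8b8181d8>>19)&0x1fff = 0x1170  ←
mode signed 13b, MSB=1: 4464 - 8192 = -3728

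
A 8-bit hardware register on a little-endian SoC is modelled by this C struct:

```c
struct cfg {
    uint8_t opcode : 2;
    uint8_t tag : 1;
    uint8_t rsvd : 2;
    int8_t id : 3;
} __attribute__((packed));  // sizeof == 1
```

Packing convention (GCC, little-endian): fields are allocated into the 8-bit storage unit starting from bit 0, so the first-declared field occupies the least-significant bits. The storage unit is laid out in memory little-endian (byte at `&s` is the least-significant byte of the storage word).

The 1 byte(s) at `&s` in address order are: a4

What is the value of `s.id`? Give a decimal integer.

-3

[0]=0xa4 (little-endian) → word 0xa4
opcode [0+:2] = (word>>0) & 0x3 = 0
tag [2+:1] = (word>>2) & 0x1 = 1
rsvd [3+:2] = (word>>3) & 0x3 = 0
id [5+:3] = (word>>5) & 0x7 = 5  ←
id signed 3b, MSB=1: 5 - 8 = -3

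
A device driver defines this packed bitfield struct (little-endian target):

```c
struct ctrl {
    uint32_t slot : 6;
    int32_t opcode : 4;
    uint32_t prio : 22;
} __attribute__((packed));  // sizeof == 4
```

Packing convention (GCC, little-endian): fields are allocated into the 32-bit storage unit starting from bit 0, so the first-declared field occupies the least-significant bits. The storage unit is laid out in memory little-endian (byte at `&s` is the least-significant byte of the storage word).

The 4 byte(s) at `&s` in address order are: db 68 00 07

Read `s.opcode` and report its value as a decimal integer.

3

[0]=0xdb [1]=0x68 [2]=0x00 [3]=0x07 (little-endian) → word 0x070068db
slot [0+:6] = (word>>0) & 0x3f = 27
opcode [6+:4] = (word>>6) & 0xf = 3  ←
prio [10+:22] = (word>>10) & 0x3fffff = 114714
opcode signed 4b, MSB=0: value = 3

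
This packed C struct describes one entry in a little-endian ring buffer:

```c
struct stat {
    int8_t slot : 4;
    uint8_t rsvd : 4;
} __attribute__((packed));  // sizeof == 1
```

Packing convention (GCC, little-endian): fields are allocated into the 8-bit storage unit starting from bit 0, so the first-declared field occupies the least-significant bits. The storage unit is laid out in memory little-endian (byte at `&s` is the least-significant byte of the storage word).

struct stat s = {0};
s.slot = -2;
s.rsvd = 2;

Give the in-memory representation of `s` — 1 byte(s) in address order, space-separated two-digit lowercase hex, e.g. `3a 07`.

2e

slot:4 = -2 → 0xe << 0 → word 0x0e
rsvd:4 = 2 → 0x2 << 4 → word 0x2e
word = 0x2e → little-endian bytes:
  [0]=0x2e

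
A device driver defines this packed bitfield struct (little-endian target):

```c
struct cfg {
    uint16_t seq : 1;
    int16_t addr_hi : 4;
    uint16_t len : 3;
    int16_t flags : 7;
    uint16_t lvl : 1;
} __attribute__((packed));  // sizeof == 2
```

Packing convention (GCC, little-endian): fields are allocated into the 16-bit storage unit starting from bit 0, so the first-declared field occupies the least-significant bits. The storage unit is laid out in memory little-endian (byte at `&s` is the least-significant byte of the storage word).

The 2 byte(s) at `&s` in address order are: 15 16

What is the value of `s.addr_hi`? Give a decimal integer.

-6

[0]=0x15 [1]=0x16 (little-endian) → word 0x1615
seq [0+:1] = (word>>0) & 0x1 = 1
addr_hi [1+:4] = (word>>1) & 0xf = 10  ←
len [5+:3] = (word>>5) & 0x7 = 0
flags [8+:7] = (word>>8) & 0x7f = 22
lvl [15+:1] = (word>>15) & 0x1 = 0
addr_hi signed 4b, MSB=1: 10 - 16 = -6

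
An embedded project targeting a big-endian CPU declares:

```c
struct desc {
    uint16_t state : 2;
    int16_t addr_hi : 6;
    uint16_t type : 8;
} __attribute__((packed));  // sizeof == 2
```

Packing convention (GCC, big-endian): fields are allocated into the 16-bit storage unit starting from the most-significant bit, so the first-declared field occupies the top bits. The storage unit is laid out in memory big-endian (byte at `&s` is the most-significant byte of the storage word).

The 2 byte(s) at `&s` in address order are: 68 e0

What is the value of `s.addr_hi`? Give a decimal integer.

-24

[0]=0x68 [1]=0xe0 (big-endian) → word 0x68e0
state [14+:2] = (word>>14) & 0x3 = 1
addr_hi [8+:6] = (word>>8) & 0x3f = 40  ←
type [0+:8] = (word>>0) & 0xff = 224
addr_hi signed 6b, MSB=1: 40 - 64 = -24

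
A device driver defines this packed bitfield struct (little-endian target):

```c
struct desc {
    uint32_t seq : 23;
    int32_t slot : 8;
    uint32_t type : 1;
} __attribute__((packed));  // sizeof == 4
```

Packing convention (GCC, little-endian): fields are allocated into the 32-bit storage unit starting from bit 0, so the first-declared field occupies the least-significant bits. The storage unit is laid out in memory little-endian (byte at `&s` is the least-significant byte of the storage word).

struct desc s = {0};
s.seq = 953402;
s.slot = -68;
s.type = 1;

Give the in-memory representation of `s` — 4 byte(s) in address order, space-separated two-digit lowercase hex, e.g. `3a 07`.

3a 8c 0e de

[0+:23] seq=953402 & 0x7fffff = 0xe8c3a; word=0x000e8c3a
[23+:8] slot=-68 & 0xff = 0xbc; word=0x5e0e8c3a
[31+:1] type=1 & 0x1 = 0x1; word=0xde0e8c3a
word = 0xde0e8c3a → little-endian bytes:
  [0]=0x3a  [1]=0x8c  [2]=0x0e  [3]=0xde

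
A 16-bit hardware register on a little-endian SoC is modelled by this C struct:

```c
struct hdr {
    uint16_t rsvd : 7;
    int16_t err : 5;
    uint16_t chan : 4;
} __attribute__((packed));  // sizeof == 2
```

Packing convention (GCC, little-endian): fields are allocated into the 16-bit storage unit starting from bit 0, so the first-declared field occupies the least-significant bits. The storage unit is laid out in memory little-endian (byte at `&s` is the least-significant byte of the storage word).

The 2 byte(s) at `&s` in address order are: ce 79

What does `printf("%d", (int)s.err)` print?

-13

[0]=0xce [1]=0x79 (little-endian) → word 0x79ce
rsvd:7 @ bit 0 → (0x79ce>>0)&0x7f = 0x4e
err:5 @ bit 7 → (0x79ce>>7)&0x1f = 0x13  ←
chan:4 @ bit 12 → (0x79ce>>12)&0xf = 0x7
err signed 5b, MSB=1: 19 - 32 = -13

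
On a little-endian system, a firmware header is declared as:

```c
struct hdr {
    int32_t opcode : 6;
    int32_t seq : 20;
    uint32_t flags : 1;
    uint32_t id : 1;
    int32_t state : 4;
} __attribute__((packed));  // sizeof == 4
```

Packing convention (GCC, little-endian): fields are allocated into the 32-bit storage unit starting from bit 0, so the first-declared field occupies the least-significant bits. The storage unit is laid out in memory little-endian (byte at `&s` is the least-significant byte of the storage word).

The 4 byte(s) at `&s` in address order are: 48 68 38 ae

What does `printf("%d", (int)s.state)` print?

-6

[0]=0x48 [1]=0x68 [2]=0x38 [3]=0xae (little-endian) → word 0xae386848
opcode:6 @ bit 0 → (0xae386848>>0)&0x3f = 0x8
seq:20 @ bit 6 → (0xae386848>>6)&0xfffff = 0x8e1a1
flags:1 @ bit 26 → (0xae386848>>26)&0x1 = 0x1
id:1 @ bit 27 → (0xae386848>>27)&0x1 = 0x1
state:4 @ bit 28 → (0xae386848>>28)&0xf = 0xa  ←
state signed 4b, MSB=1: 10 - 16 = -6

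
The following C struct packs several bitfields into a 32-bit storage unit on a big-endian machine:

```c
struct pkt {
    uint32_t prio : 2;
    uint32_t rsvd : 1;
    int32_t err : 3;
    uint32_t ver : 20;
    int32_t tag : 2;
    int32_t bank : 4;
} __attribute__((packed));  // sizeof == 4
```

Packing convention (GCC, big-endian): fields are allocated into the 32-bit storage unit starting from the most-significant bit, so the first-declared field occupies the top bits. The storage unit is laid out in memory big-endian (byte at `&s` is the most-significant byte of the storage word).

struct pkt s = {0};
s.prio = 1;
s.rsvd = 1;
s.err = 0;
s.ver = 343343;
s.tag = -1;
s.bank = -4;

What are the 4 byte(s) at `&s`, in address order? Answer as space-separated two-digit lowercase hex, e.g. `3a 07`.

prio (2b) val=1 bits=0x1 at bit 30: 0x40000000
rsvd (1b) val=1 bits=0x1 at bit 29: 0x60000000
err (3b) val=0 bits=0x0 at bit 26: 0x60000000
ver (20b) val=343343 bits=0x53d2f at bit 6: 0x614f4bc0
tag (2b) val=-1 bits=0x3 at bit 4: 0x614f4bf0
bank (4b) val=-4 bits=0xc at bit 0: 0x614f4bfc
word = 0x614f4bfc → big-endian bytes:
  [0]=0x61  [1]=0x4f  [2]=0x4b  [3]=0xfc

61 4f 4b fc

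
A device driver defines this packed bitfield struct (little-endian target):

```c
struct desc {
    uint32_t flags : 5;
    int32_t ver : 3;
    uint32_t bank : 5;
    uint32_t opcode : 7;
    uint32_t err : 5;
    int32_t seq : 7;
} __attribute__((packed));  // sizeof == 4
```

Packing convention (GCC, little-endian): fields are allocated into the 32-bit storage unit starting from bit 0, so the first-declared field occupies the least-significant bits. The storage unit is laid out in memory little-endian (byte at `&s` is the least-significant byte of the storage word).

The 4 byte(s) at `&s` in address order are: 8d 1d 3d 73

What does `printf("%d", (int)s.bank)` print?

29

[0]=0x8d [1]=0x1d [2]=0x3d [3]=0x73 (little-endian) → word 0x733d1d8d
flags [0+:5] = (word>>0) & 0x1f = 13
ver [5+:3] = (word>>5) & 0x7 = 4
bank [8+:5] = (word>>8) & 0x1f = 29  ←
opcode [13+:7] = (word>>13) & 0x7f = 104
err [20+:5] = (word>>20) & 0x1f = 19
seq [25+:7] = (word>>25) & 0x7f = 57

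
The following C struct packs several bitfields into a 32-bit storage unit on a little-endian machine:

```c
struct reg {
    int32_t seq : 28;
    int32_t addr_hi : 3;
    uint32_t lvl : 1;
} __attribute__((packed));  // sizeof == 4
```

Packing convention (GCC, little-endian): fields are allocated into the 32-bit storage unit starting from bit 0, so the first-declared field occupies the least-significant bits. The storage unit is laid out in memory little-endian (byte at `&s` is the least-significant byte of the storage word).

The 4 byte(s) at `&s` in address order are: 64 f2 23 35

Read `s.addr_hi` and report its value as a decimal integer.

[0]=0x64 [1]=0xf2 [2]=0x23 [3]=0x35 (little-endian) → word 0x3523f264
seq [0+:28] = (word>>0) & 0xfffffff = 86241892
addr_hi [28+:3] = (word>>28) & 0x7 = 3  ←
lvl [31+:1] = (word>>31) & 0x1 = 0
addr_hi signed 3b, MSB=0: value = 3

3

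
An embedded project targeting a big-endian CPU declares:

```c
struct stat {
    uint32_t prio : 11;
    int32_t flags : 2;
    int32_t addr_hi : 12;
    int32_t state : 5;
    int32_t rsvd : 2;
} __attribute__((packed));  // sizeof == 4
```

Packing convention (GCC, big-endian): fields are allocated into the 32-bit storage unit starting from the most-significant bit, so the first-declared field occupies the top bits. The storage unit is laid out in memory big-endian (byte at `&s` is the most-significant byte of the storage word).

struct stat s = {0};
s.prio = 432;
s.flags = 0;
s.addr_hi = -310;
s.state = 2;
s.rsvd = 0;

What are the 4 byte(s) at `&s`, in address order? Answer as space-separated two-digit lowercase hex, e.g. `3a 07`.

36 07 65 08

prio:11 = 432 → 0x1b0 << 21 → word 0x36000000
flags:2 = 0 → 0x0 << 19 → word 0x36000000
addr_hi:12 = -310 → 0xeca << 7 → word 0x36076500
state:5 = 2 → 0x2 << 2 → word 0x36076508
rsvd:2 = 0 → 0x0 << 0 → word 0x36076508
word = 0x36076508 → big-endian bytes:
  [0]=0x36  [1]=0x07  [2]=0x65  [3]=0x08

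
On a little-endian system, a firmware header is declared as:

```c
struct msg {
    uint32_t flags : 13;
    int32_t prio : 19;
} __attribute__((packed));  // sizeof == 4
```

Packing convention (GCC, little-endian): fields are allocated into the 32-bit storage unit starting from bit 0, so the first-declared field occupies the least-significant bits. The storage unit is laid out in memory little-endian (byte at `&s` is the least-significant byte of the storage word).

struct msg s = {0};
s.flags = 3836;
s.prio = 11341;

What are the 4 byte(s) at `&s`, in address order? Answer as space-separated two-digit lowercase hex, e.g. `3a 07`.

fc ae 89 05

flags (13b) val=3836 bits=0xefc at bit 0: 0x00000efc
prio (19b) val=11341 bits=0x2c4d at bit 13: 0x0589aefc
word = 0x0589aefc → little-endian bytes:
  [0]=0xfc  [1]=0xae  [2]=0x89  [3]=0x05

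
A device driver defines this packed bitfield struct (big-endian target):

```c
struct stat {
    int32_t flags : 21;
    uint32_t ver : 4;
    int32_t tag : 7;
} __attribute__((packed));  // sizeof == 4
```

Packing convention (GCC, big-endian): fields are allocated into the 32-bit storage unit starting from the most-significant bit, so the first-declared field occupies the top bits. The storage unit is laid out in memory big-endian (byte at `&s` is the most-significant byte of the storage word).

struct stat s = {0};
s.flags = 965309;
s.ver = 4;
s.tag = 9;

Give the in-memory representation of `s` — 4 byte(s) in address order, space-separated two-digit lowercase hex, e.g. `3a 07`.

flags:21 = 965309 → 0xebabd << 11 → word 0x75d5e800
ver:4 = 4 → 0x4 << 7 → word 0x75d5ea00
tag:7 = 9 → 0x9 << 0 → word 0x75d5ea09
word = 0x75d5ea09 → big-endian bytes:
  [0]=0x75  [1]=0xd5  [2]=0xea  [3]=0x09

75 d5 ea 09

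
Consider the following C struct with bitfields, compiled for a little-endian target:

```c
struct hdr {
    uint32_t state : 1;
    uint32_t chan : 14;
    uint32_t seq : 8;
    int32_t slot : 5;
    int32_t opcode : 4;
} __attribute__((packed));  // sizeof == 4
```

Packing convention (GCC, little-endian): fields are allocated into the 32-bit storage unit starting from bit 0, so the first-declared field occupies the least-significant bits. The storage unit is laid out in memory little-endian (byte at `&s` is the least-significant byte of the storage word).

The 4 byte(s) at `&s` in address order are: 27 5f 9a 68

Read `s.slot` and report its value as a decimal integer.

[0]=0x27 [1]=0x5f [2]=0x9a [3]=0x68 (little-endian) → word 0x689a5f27
state [0+:1] = (word>>0) & 0x1 = 1
chan [1+:14] = (word>>1) & 0x3fff = 12179
seq [15+:8] = (word>>15) & 0xff = 52
slot [23+:5] = (word>>23) & 0x1f = 17  ←
opcode [28+:4] = (word>>28) & 0xf = 6
slot signed 5b, MSB=1: 17 - 32 = -15

-15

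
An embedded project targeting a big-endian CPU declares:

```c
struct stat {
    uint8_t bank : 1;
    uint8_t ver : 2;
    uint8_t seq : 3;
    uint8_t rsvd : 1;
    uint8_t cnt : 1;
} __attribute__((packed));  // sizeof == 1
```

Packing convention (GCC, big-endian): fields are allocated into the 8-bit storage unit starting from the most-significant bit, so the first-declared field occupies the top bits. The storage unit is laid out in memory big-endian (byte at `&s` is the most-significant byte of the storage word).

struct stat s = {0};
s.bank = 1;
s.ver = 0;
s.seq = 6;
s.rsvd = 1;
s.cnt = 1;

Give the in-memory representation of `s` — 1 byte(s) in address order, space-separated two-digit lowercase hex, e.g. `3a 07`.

bank:1 = 1 → 0x1 << 7 → word 0x80
ver:2 = 0 → 0x0 << 5 → word 0x80
seq:3 = 6 → 0x6 << 2 → word 0x98
rsvd:1 = 1 → 0x1 << 1 → word 0x9a
cnt:1 = 1 → 0x1 << 0 → word 0x9b
word = 0x9b → big-endian bytes:
  [0]=0x9b

9b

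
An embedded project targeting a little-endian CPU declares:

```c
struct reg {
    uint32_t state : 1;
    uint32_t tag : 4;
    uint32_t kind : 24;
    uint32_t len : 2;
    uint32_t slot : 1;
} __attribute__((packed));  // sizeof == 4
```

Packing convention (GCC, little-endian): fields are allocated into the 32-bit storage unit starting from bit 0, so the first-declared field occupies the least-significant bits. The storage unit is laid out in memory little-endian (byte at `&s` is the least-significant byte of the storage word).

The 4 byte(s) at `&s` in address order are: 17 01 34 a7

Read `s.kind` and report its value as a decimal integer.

3776520

[0]=0x17 [1]=0x01 [2]=0x34 [3]=0xa7 (little-endian) → word 0xa7340117
state [0+:1] = (word>>0) & 0x1 = 1
tag [1+:4] = (word>>1) & 0xf = 11
kind [5+:24] = (word>>5) & 0xffffff = 3776520  ←
len [29+:2] = (word>>29) & 0x3 = 1
slot [31+:1] = (word>>31) & 0x1 = 1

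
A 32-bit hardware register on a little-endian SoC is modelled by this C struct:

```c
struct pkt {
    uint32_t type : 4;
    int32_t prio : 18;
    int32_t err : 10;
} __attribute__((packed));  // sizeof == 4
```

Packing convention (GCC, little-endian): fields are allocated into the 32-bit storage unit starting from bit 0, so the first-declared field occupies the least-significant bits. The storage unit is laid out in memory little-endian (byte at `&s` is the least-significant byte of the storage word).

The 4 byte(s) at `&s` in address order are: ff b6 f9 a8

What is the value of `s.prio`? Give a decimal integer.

-25745

[0]=0xff [1]=0xb6 [2]=0xf9 [3]=0xa8 (little-endian) → word 0xa8f9b6ff
type:4 @ bit 0 → (0xa8f9b6ff>>0)&0xf = 0xf
prio:18 @ bit 4 → (0xa8f9b6ff>>4)&0x3ffff = 0x39b6f  ←
err:10 @ bit 22 → (0xa8f9b6ff>>22)&0x3ff = 0x2a3
prio signed 18b, MSB=1: 236399 - 262144 = -25745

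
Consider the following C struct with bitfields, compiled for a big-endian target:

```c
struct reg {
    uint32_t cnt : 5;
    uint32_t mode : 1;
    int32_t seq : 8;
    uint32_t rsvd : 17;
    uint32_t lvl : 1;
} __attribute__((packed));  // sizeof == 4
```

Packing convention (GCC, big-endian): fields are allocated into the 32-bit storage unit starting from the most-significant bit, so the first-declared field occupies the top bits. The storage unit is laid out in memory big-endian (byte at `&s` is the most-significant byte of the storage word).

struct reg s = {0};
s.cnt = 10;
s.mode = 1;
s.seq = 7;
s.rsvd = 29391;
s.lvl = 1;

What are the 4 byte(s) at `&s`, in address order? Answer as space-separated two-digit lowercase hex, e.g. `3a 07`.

cnt:5 = 10 → 0xa << 27 → word 0x50000000
mode:1 = 1 → 0x1 << 26 → word 0x54000000
seq:8 = 7 → 0x7 << 18 → word 0x541c0000
rsvd:17 = 29391 → 0x72cf << 1 → word 0x541ce59e
lvl:1 = 1 → 0x1 << 0 → word 0x541ce59f
word = 0x541ce59f → big-endian bytes:
  [0]=0x54  [1]=0x1c  [2]=0xe5  [3]=0x9f

54 1c e5 9f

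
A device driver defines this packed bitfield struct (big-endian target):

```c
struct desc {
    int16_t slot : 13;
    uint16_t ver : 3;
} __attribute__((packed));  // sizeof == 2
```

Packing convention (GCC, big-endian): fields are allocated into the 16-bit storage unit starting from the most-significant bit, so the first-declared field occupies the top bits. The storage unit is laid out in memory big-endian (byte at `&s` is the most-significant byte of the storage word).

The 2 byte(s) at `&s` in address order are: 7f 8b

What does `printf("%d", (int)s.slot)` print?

4081

[0]=0x7f [1]=0x8b (big-endian) → word 0x7f8b
slot:13 @ bit 3 → (0x7f8b>>3)&0x1fff = 0xff1  ←
ver:3 @ bit 0 → (0x7f8b>>0)&0x7 = 0x3
slot signed 13b, MSB=0: value = 4081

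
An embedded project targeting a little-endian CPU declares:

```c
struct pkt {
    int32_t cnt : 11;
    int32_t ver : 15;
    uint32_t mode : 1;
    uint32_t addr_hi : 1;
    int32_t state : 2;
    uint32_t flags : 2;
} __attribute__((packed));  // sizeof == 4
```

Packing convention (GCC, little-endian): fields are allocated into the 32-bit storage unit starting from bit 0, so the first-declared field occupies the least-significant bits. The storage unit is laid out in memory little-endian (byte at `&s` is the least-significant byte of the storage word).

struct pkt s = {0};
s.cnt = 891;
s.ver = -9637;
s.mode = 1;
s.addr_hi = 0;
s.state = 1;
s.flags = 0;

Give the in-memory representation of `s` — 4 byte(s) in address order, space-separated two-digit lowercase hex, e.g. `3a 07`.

7b db d2 16

cnt:11 = 891 → 0x37b << 0 → word 0x0000037b
ver:15 = -9637 → 0x5a5b << 11 → word 0x02d2db7b
mode:1 = 1 → 0x1 << 26 → word 0x06d2db7b
addr_hi:1 = 0 → 0x0 << 27 → word 0x06d2db7b
state:2 = 1 → 0x1 << 28 → word 0x16d2db7b
flags:2 = 0 → 0x0 << 30 → word 0x16d2db7b
word = 0x16d2db7b → little-endian bytes:
  [0]=0x7b  [1]=0xdb  [2]=0xd2  [3]=0x16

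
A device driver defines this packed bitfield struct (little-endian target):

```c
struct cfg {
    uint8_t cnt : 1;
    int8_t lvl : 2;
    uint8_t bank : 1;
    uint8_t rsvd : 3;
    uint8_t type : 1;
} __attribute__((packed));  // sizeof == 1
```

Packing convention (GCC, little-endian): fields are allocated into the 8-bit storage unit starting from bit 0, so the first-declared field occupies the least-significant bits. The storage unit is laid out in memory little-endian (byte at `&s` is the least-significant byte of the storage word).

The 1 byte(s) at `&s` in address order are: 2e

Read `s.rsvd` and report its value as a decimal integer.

[0]=0x2e (little-endian) → word 0x2e
cnt:1 @ bit 0 → (0x2e>>0)&0x1 = 0x0
lvl:2 @ bit 1 → (0x2e>>1)&0x3 = 0x3
bank:1 @ bit 3 → (0x2e>>3)&0x1 = 0x1
rsvd:3 @ bit 4 → (0x2e>>4)&0x7 = 0x2  ←
type:1 @ bit 7 → (0x2e>>7)&0x1 = 0x0

2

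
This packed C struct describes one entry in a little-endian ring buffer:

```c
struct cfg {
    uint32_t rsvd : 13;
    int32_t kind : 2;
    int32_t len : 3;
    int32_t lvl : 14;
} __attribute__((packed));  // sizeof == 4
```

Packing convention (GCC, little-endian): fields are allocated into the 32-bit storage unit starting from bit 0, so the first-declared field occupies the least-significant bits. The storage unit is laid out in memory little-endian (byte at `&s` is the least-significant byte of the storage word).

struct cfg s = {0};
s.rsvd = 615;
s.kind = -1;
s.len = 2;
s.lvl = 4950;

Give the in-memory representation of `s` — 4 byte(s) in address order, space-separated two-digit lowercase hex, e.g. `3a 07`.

67 62 59 4d

rsvd (13b) val=615 bits=0x267 at bit 0: 0x00000267
kind (2b) val=-1 bits=0x3 at bit 13: 0x00006267
len (3b) val=2 bits=0x2 at bit 15: 0x00016267
lvl (14b) val=4950 bits=0x1356 at bit 18: 0x4d596267
word = 0x4d596267 → little-endian bytes:
  [0]=0x67  [1]=0x62  [2]=0x59  [3]=0x4d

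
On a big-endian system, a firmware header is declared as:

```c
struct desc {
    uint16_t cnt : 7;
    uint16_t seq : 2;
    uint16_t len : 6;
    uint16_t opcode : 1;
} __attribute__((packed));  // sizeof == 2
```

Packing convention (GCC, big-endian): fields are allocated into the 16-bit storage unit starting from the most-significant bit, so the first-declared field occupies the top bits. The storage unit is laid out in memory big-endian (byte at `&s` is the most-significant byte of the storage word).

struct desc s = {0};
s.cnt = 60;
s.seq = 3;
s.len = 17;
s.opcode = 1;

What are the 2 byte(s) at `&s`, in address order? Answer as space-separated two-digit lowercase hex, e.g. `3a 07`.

cnt:7 = 60 → 0x3c << 9 → word 0x7800
seq:2 = 3 → 0x3 << 7 → word 0x7980
len:6 = 17 → 0x11 << 1 → word 0x79a2
opcode:1 = 1 → 0x1 << 0 → word 0x79a3
word = 0x79a3 → big-endian bytes:
  [0]=0x79  [1]=0xa3

79 a3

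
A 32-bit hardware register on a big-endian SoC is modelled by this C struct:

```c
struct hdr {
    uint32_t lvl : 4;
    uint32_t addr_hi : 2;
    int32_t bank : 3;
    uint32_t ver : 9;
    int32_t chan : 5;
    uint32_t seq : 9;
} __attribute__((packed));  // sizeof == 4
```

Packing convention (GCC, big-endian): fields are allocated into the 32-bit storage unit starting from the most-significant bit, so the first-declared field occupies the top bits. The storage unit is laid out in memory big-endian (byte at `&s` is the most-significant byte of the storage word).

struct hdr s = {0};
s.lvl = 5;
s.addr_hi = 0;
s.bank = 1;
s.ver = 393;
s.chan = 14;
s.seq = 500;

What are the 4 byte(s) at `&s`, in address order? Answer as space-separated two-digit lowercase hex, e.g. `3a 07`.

lvl (4b) val=5 bits=0x5 at bit 28: 0x50000000
addr_hi (2b) val=0 bits=0x0 at bit 26: 0x50000000
bank (3b) val=1 bits=0x1 at bit 23: 0x50800000
ver (9b) val=393 bits=0x189 at bit 14: 0x50e24000
chan (5b) val=14 bits=0xe at bit 9: 0x50e25c00
seq (9b) val=500 bits=0x1f4 at bit 0: 0x50e25df4
word = 0x50e25df4 → big-endian bytes:
  [0]=0x50  [1]=0xe2  [2]=0x5d  [3]=0xf4

50 e2 5d f4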